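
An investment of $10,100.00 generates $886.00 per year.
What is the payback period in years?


Formula: Payback = investment / annual cash flow
Substituting: Payback = $10,100.00 / $886.00
Payback = 11.3995 years

11.3995 years


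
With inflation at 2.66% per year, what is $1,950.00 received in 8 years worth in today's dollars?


Formula: Real value = nominal / (1 + inflation)^years
Price level: (1 + 0.0266)^8 = 1.233701
Real value = $1,950.00 / 1.233701 = $1,580.61

$1,580.61


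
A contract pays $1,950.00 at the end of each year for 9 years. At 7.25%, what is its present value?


Formula: PV = PMT * (1 - (1+r)^(-n)) / r
Discount factor: (1 + 0.0725)^(-9) = 0.532628
Bracket: 1 - 0.532628 = 0.467372
PV = $1,950.00 * 0.467372 / 0.0725 = $12,570.69

$12,570.69


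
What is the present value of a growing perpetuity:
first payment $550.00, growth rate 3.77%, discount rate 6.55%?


Formula: PV = C / (r - g)
Spread: r - g = 0.0655 - 0.0377 = 0.0278
Substituting: PV = $550.00 / 0.0278
PV = $19,784.17

$19,784.17


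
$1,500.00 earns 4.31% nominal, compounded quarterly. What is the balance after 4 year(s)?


Formula: FV = P * (1 + r/m)^(m*t)
Period rate: r/m = 0.0431 / 4 = 0.010775
Total periods: m*t = 4 * 4 = 16
Growth factor: (1 + 0.010775)^16 = 1.187058
FV = $1,500.00 * 1.187058 = $1,780.59

$1,780.59


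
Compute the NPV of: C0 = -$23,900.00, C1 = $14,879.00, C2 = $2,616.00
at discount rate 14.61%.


Formula: NPV = C0 + C1/(1+r) + C2/(1+r)^2
Discount C1: $14,879.00 / (1 + 0.1461) = $12,982.29
Discount C2: $2,616.00 / (1 + 0.1461)^2 = $1,991.56
NPV = -$23,900.00 + $12,982.29 + $1,991.56 = -$8,926.16

-$8,926.16


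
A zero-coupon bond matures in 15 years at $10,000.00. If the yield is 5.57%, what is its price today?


Formula: Price = FV / (1 + r)^n
Substituting: Price = $10,000.00 / (1 + 0.0557)^15
Discount factor: (1.0557)^15 = 2.254799
Price = $10,000.00 / 2.254799 = $4,434.99

$4,434.99


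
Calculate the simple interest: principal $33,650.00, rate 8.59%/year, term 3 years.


Formula: I = P * r * t
Substituting: I = $33,650.00 * 0.0859 * 3
Step: I = $33,650.00 * 0.2577
I = $8,671.61

$8,671.61


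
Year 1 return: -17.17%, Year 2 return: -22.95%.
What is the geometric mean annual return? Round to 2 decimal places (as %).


Formula: Geometric mean = ((1+r1)*(1+r2))^(1/2) - 1
Product: (1 + -0.1717) * (1 + -0.2295) = 0.8283 * 0.7705 = 0.638205
Square root: 0.638205^0.5 = 0.798877
Geometric mean = 0.798877 - 1 = -0.201123
As percentage: -20.11%

-20.11%


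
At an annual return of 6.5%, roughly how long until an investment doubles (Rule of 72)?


Formula: Years ≈ 72 / r
Substituting: Years ≈ 72 / 6.5
Years ≈ 11.1

11.1 years


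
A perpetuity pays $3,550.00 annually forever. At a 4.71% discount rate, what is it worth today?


Formula: PV = C / r
Substituting: PV = $3,550.00 / 0.0471
PV = $75,371.55

$75,371.55


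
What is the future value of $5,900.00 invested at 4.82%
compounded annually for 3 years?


Formula: FV = P * (1 + r)^n
Substituting: FV = $5,900.00 * (1 + 0.0482)^3
Growth factor: (1.0482)^3 = 1.151682
FV = $5,900.00 * 1.151682 = $6,794.92

$6,794.92


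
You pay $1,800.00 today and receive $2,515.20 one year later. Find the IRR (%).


Formula: IRR = C1/C0 - 1
Substituting: IRR = $2,515.20 / $1,800.00 - 1
Ratio: 1.397333 - 1 = 0.397333
IRR = 39.7333%

39.7333%


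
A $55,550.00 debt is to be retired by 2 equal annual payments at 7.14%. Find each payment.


Formula: PMT = PV * r / (1 - (1+r)^(-n))
Denominator: 1 - (1 + 0.0714)^(-2) = 0.128842
Numerator: $55,550.00 * 0.0714 = 3966.27
PMT = 3966.27 / 0.128842 = $30,783.88

$30,783.88


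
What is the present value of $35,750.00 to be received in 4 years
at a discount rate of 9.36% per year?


Formula: PV = FV / (1 + r)^n
Substituting: PV = $35,750.00 / (1 + 0.0936)^4
Discount factor: (1.0936)^4 = 1.430323
PV = $35,750.00 / 1.430323 = $24,994.36

$24,994.36


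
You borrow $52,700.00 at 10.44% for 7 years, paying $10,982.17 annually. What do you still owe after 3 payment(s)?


Formula: Balance = PV*(1+r)^k - PMT*((1+r)^k - 1)/r
Growth: (1 + 0.1044)^3 = 1.347036
Accumulated factor: ((1+r)^k - 1)/r = 3.324099
Balance = $52,700.00 * 1.347036 - $10,982.17 * 3.324099
Balance = $34,482.97

$34,482.97


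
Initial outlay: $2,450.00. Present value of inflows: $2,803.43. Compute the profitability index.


Formula: PI = PV(cash flows) / initial investment
Substituting: PI = $2,803.43 / $2,450.00
PI = 1.1443

1.1443


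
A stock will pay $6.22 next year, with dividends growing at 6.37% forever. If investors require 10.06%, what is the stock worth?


Formula: P = D1 / (r - g)
Spread: r - g = 0.1006 - 0.0637 = 0.0369
Substituting: P = $6.22 / 0.0369
P = $168.56

$168.56


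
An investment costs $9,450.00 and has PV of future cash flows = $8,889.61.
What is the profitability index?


Formula: PI = PV(cash flows) / initial investment
Substituting: PI = $8,889.61 / $9,450.00
PI = 0.9407

0.9407


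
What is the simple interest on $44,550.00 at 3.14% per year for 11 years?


Formula: I = P * r * t
Substituting: I = $44,550.00 * 0.0314 * 11
Step: I = $44,550.00 * 0.3454
I = $15,387.57

$15,387.57


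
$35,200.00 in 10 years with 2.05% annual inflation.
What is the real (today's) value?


Formula: Real value = nominal / (1 + inflation)^years
Price level: (1 + 0.0205)^10 = 1.224983
Real value = $35,200.00 / 1.224983 = $28,735.09

$28,735.09


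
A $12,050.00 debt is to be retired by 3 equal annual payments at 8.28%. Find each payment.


Formula: PMT = PV * r / (1 - (1+r)^(-n))
Denominator: 1 - (1 + 0.0828)^(-3) = 0.21231
Numerator: $12,050.00 * 0.0828 = 997.74
PMT = 997.74 / 0.21231 = $4,699.45

$4,699.45


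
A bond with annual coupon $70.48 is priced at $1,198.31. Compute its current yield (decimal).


Formula: Current yield = annual coupon / price
Substituting: CY = $70.48 / $1,198.31
CY = 0.058816

0.058816


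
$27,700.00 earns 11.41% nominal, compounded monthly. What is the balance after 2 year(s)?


Formula: FV = P * (1 + r/m)^(m*t)
Period rate: r/m = 0.1141 / 12 = 0.009508
Total periods: m*t = 12 * 2 = 24
Growth factor: (1 + 0.009508)^24 = 1.254983
FV = $27,700.00 * 1.254983 = $34,763.03

$34,763.03


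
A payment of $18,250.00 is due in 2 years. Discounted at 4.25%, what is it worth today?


Formula: PV = FV / (1 + r)^n
Substituting: PV = $18,250.00 / (1 + 0.0425)^2
Discount factor: (1.0425)^2 = 1.086806
PV = $18,250.00 / 1.086806 = $16,792.32

$16,792.32


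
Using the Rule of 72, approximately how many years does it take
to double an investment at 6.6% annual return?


Formula: Years ≈ 72 / r
Substituting: Years ≈ 72 / 6.6
Years ≈ 10.9

10.9 years


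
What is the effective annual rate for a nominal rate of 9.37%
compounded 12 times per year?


Formula: EAR = (1 + r/m)^m - 1
Period rate: r/m = 0.0937 / 12 = 0.007808
Compounding: (1 + 0.007808)^12 = 1.097831
EAR = 1.097831 - 1 = 0.097831

0.097831


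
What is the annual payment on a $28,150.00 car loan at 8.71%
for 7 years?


Formula: PMT = PV * r / (1 - (1+r)^(-n))
Denominator: 1 - (1 + 0.0871)^(-7) = 0.442669
Numerator: $28,150.00 * 0.0871 = 2451.865
PMT = 2451.865 / 0.442669 = $5,538.83

$5,538.83


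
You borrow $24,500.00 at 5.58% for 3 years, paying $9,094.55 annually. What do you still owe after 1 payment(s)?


Formula: Balance = PV*(1+r)^k - PMT*((1+r)^k - 1)/r
Growth: (1 + 0.0558)^1 = 1.0558
Accumulated factor: ((1+r)^k - 1)/r = 1.0
Balance = $24,500.00 * 1.0558 - $9,094.55 * 1.0
Balance = $16,772.55

$16,772.55


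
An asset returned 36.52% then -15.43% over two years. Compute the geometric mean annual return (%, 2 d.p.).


Formula: Geometric mean = ((1+r1)*(1+r2))^(1/2) - 1
Product: (1 + 0.3652) * (1 + -0.1543) = 1.3652 * 0.8457 = 1.15455
Square root: 1.15455^0.5 = 1.0745
Geometric mean = 1.0745 - 1 = 0.0745
As percentage: 7.45%

7.45%


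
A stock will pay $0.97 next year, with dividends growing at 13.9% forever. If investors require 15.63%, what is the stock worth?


Formula: P = D1 / (r - g)
Spread: r - g = 0.1563 - 0.139 = 0.0173
Substituting: P = $0.97 / 0.0173
P = $56.07

$56.07


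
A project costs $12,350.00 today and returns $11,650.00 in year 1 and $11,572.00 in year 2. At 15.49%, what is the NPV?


Formula: NPV = C0 + C1/(1+r) + C2/(1+r)^2
Discount C1: $11,650.00 / (1 + 0.1549) = $10,087.45
Discount C2: $11,572.00 / (1 + 0.1549)^2 = $8,676.00
NPV = -$12,350.00 + $10,087.45 + $8,676.00 = $6,413.46

$6,413.46


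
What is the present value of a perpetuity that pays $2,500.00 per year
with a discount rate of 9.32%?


Formula: PV = C / r
Substituting: PV = $2,500.00 / 0.0932
PV = $26,824.03

$26,824.03


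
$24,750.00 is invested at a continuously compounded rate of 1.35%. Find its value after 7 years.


Formula: FV = P * e^(r*t)
Exponent: r*t = 0.0135 * 7 = 0.0945
e^(0.0945) = 1.099109
FV = $24,750.00 * 1.099109 = $27,202.95

$27,202.95


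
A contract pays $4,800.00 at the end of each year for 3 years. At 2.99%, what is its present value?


Formula: PV = PMT * (1 - (1+r)^(-n)) / r
Discount factor: (1 + 0.0299)^(-3) = 0.915408
Bracket: 1 - 0.915408 = 0.084592
PV = $4,800.00 * 0.084592 / 0.0299 = $13,579.95

$13,579.95


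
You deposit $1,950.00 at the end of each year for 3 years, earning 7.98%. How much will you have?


Formula: FV = PMT * ((1+r)^n - 1) / r
Growth factor: (1 + 0.0798)^3 = 1.259012
Numerator: 1.259012 - 1 = 0.259012
FV = $1,950.00 * 0.259012 / 0.0798 = $6,329.25

$6,329.25


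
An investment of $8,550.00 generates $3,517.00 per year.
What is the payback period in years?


Formula: Payback = investment / annual cash flow
Substituting: Payback = $8,550.00 / $3,517.00
Payback = 2.431 years

2.431 years


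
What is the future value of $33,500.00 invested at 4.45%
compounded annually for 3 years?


Formula: FV = P * (1 + r)^n
Substituting: FV = $33,500.00 * (1 + 0.0445)^3
Growth factor: (1.0445)^3 = 1.139529
FV = $33,500.00 * 1.139529 = $38,174.22

$38,174.22


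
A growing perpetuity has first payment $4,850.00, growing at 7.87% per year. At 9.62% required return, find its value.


Formula: PV = C / (r - g)
Spread: r - g = 0.0962 - 0.0787 = 0.0175
Substituting: PV = $4,850.00 / 0.0175
PV = $277,142.86

$277,142.86


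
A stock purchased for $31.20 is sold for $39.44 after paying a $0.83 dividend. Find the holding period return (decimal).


Formula: HPR = (P1 - P0 + D) / P0
Gain: $39.44 - $31.20 + $0.83 = $9.07
HPR = $9.07 / $31.20 = 0.2907

0.2907


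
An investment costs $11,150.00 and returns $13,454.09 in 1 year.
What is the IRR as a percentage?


Formula: IRR = C1/C0 - 1
Substituting: IRR = $13,454.09 / $11,150.00 - 1
Ratio: 1.206645 - 1 = 0.206645
IRR = 20.6645%

20.6645%


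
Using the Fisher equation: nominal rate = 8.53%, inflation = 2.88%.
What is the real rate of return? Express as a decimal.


Formula: (1 + r_real) = (1 + r_nom) / (1 + inflation)
Substituting: (1 + r_real) = 1.0853 / 1.0288
(1 + r_real) = 1.054918
r_real = 1.054918 - 1 = 0.054918

0.054918


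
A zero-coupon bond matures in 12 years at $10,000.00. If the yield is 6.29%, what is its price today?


Formula: Price = FV / (1 + r)^n
Substituting: Price = $10,000.00 / (1 + 0.0629)^12
Discount factor: (1.0629)^12 = 2.07926
Price = $10,000.00 / 2.07926 = $4,809.40

$4,809.40


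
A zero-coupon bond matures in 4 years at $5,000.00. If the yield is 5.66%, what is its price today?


Formula: Price = FV / (1 + r)^n
Substituting: Price = $5,000.00 / (1 + 0.0566)^4
Discount factor: (1.0566)^4 = 1.246357
Price = $5,000.00 / 1.246357 = $4,011.69

$4,011.69


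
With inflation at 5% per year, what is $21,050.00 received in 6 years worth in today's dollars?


Formula: Real value = nominal / (1 + inflation)^years
Price level: (1 + 0.05)^6 = 1.340096
Real value = $21,050.00 / 1.340096 = $15,707.83

$15,707.83


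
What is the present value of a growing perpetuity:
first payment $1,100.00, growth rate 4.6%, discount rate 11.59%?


Formula: PV = C / (r - g)
Spread: r - g = 0.1159 - 0.046 = 0.0699
Substituting: PV = $1,100.00 / 0.0699
PV = $15,736.77

$15,736.77


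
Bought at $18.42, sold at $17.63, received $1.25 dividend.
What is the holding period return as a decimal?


Formula: HPR = (P1 - P0 + D) / P0
Gain: $17.63 - $18.42 + $1.25 = $0.46
HPR = $0.46 / $18.42 = 0.025

0.025


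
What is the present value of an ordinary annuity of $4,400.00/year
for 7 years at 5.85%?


Formula: PV = PMT * (1 - (1+r)^(-n)) / r
Discount factor: (1 + 0.0585)^(-7) = 0.671682
Bracket: 1 - 0.671682 = 0.328318
PV = $4,400.00 * 0.328318 / 0.0585 = $24,693.97

$24,693.97


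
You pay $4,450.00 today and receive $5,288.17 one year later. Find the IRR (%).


Formula: IRR = C1/C0 - 1
Substituting: IRR = $5,288.17 / $4,450.00 - 1
Ratio: 1.188353 - 1 = 0.188353
IRR = 18.8353%

18.8353%


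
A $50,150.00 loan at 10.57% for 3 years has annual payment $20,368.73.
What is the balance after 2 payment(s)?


Formula: Balance = PV*(1+r)^k - PMT*((1+r)^k - 1)/r
Growth: (1 + 0.1057)^2 = 1.222572
Accumulated factor: ((1+r)^k - 1)/r = 2.1057
Balance = $50,150.00 * 1.222572 - $20,368.73 * 2.1057
Balance = $18,421.58

$18,421.58


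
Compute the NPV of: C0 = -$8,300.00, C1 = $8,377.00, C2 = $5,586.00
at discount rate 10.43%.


Formula: NPV = C0 + C1/(1+r) + C2/(1+r)^2
Discount C1: $8,377.00 / (1 + 0.1043) = $7,585.80
Discount C2: $5,586.00 / (1 + 0.1043)^2 = $4,580.65
NPV = -$8,300.00 + $7,585.80 + $4,580.65 = $3,866.45

$3,866.45


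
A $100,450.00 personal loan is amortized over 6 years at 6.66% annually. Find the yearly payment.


Formula: PMT = PV * r / (1 - (1+r)^(-n))
Denominator: 1 - (1 + 0.0666)^(-6) = 0.320811
Numerator: $100,450.00 * 0.0666 = 6689.97
PMT = 6689.97 / 0.320811 = $20,853.29

$20,853.29


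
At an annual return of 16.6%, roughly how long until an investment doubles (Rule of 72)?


Formula: Years ≈ 72 / r
Substituting: Years ≈ 72 / 16.6
Years ≈ 4.3

4.3 years


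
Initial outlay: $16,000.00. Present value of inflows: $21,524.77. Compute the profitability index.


Formula: PI = PV(cash flows) / initial investment
Substituting: PI = $21,524.77 / $16,000.00
PI = 1.3453

1.3453


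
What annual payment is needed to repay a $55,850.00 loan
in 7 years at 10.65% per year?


Formula: PMT = PV * r / (1 - (1+r)^(-n))
Denominator: 1 - (1 + 0.1065)^(-7) = 0.507575
Numerator: $55,850.00 * 0.1065 = 5948.025
PMT = 5948.025 / 0.507575 = $11,718.51

$11,718.51


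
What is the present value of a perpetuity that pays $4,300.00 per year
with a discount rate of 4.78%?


Formula: PV = C / r
Substituting: PV = $4,300.00 / 0.0478
PV = $89,958.16

$89,958.16


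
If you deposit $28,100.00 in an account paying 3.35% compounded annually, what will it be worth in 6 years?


Formula: FV = P * (1 + r)^n
Substituting: FV = $28,100.00 * (1 + 0.0335)^6
Growth factor: (1.0335)^6 = 1.218605
FV = $28,100.00 * 1.218605 = $34,242.79

$34,242.79


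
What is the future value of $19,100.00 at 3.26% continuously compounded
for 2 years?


Formula: FV = P * e^(r*t)
Exponent: r*t = 0.0326 * 2 = 0.0652
e^(0.0652) = 1.067372
FV = $19,100.00 * 1.067372 = $20,386.81

$20,386.81


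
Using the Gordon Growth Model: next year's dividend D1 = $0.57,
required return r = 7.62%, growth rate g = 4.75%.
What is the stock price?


Formula: P = D1 / (r - g)
Spread: r - g = 0.0762 - 0.0475 = 0.0287
Substituting: P = $0.57 / 0.0287
P = $19.86

$19.86


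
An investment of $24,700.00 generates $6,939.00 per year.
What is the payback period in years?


Formula: Payback = investment / annual cash flow
Substituting: Payback = $24,700.00 / $6,939.00
Payback = 3.5596 years

3.5596 years


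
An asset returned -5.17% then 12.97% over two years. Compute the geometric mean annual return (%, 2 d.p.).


Formula: Geometric mean = ((1+r1)*(1+r2))^(1/2) - 1
Product: (1 + -0.0517) * (1 + 0.1297) = 0.9483 * 1.1297 = 1.071295
Square root: 1.071295^0.5 = 1.035034
Geometric mean = 1.035034 - 1 = 0.035034
As percentage: 3.50%

3.50%


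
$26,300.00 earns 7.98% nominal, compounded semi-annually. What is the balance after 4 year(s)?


Formula: FV = P * (1 + r/m)^(m*t)
Period rate: r/m = 0.0798 / 2 = 0.0399
Total periods: m*t = 2 * 4 = 8
Growth factor: (1 + 0.0399)^8 = 1.367517
FV = $26,300.00 * 1.367517 = $35,965.69

$35,965.69


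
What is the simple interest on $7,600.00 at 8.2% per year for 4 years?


Formula: I = P * r * t
Substituting: I = $7,600.00 * 0.082 * 4
Step: I = $7,600.00 * 0.328
I = $2,492.80

$2,492.80


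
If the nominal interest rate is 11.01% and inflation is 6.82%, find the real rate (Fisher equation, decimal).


Formula: (1 + r_real) = (1 + r_nom) / (1 + inflation)
Substituting: (1 + r_real) = 1.1101 / 1.0682
(1 + r_real) = 1.039225
r_real = 1.039225 - 1 = 0.039225

0.039225


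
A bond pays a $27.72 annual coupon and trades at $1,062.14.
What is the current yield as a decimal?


Formula: Current yield = annual coupon / price
Substituting: CY = $27.72 / $1,062.14
CY = 0.026098

0.026098


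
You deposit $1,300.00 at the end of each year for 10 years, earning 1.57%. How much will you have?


Formula: FV = PMT * ((1+r)^n - 1) / r
Growth factor: (1 + 0.0157)^10 = 1.168569
Numerator: 1.168569 - 1 = 0.168569
FV = $1,300.00 * 0.168569 / 0.0157 = $13,957.98

$13,957.98


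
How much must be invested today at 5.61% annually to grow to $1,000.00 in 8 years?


Formula: PV = FV / (1 + r)^n
Substituting: PV = $1,000.00 / (1 + 0.0561)^8
Discount factor: (1.0561)^8 = 1.547535
PV = $1,000.00 / 1.547535 = $646.19

$646.19


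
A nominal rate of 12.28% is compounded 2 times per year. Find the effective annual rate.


Formula: EAR = (1 + r/m)^m - 1
Period rate: r/m = 0.1228 / 2 = 0.0614
Compounding: (1 + 0.0614)^2 = 1.12657
EAR = 1.12657 - 1 = 0.12657

0.12657


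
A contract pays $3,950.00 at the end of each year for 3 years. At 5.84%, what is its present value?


Formula: PV = PMT * (1 - (1+r)^(-n)) / r
Discount factor: (1 + 0.0584)^(-3) = 0.843433
Bracket: 1 - 0.843433 = 0.156567
PV = $3,950.00 * 0.156567 / 0.0584 = $10,589.73

$10,589.73


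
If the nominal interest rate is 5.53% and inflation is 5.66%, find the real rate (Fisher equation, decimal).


Formula: (1 + r_real) = (1 + r_nom) / (1 + inflation)
Substituting: (1 + r_real) = 1.0553 / 1.0566
(1 + r_real) = 0.99877
r_real = 0.99877 - 1 = -0.00123

-0.00123


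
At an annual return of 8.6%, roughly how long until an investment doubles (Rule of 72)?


Formula: Years ≈ 72 / r
Substituting: Years ≈ 72 / 8.6
Years ≈ 8.4

8.4 years


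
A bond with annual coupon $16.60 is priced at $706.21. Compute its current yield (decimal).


Formula: Current yield = annual coupon / price
Substituting: CY = $16.60 / $706.21
CY = 0.023506

0.023506


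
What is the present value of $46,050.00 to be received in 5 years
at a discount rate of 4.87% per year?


Formula: PV = FV / (1 + r)^n
Substituting: PV = $46,050.00 / (1 + 0.0487)^5
Discount factor: (1.0487)^5 = 1.2684
PV = $46,050.00 / 1.2684 = $36,305.57

$36,305.57


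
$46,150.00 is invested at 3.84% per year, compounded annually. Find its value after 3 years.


Formula: FV = P * (1 + r)^n
Substituting: FV = $46,150.00 * (1 + 0.0384)^3
Growth factor: (1.0384)^3 = 1.11968
FV = $46,150.00 * 1.11968 = $51,673.25

$51,673.25


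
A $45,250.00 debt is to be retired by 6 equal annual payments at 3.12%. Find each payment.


Formula: PMT = PV * r / (1 - (1+r)^(-n))
Denominator: 1 - (1 + 0.0312)^(-6) = 0.168346
Numerator: $45,250.00 * 0.0312 = 1411.8
PMT = 1411.8 / 0.168346 = $8,386.29

$8,386.29


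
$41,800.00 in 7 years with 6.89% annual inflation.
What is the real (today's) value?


Formula: Real value = nominal / (1 + inflation)^years
Price level: (1 + 0.0689)^7 = 1.594261
Real value = $41,800.00 / 1.594261 = $26,219.04

$26,219.04


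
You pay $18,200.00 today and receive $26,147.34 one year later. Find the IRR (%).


Formula: IRR = C1/C0 - 1
Substituting: IRR = $26,147.34 / $18,200.00 - 1
Ratio: 1.436667 - 1 = 0.436667
IRR = 43.6667%

43.6667%


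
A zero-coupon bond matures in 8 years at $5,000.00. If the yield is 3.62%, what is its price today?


Formula: Price = FV / (1 + r)^n
Substituting: Price = $5,000.00 / (1 + 0.0362)^8
Discount factor: (1.0362)^8 = 1.329073
Price = $5,000.00 / 1.329073 = $3,762.02

$3,762.02


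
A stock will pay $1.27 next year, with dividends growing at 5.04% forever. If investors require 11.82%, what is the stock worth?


Formula: P = D1 / (r - g)
Spread: r - g = 0.1182 - 0.0504 = 0.0678
Substituting: P = $1.27 / 0.0678
P = $18.73

$18.73


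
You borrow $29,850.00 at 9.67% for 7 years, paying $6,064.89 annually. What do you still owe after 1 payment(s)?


Formula: Balance = PV*(1+r)^k - PMT*((1+r)^k - 1)/r
Growth: (1 + 0.0967)^1 = 1.0967
Accumulated factor: ((1+r)^k - 1)/r = 1.0
Balance = $29,850.00 * 1.0967 - $6,064.89 * 1.0
Balance = $26,671.61

$26,671.61


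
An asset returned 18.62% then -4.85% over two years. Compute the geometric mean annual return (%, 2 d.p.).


Formula: Geometric mean = ((1+r1)*(1+r2))^(1/2) - 1
Product: (1 + 0.1862) * (1 + -0.0485) = 1.1862 * 0.9515 = 1.128669
Square root: 1.128669^0.5 = 1.062388
Geometric mean = 1.062388 - 1 = 0.062388
As percentage: 6.24%

6.24%


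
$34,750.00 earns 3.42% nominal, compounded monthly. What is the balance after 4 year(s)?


Formula: FV = P * (1 + r/m)^(m*t)
Period rate: r/m = 0.0342 / 12 = 0.00285
Total periods: m*t = 12 * 4 = 48
Growth factor: (1 + 0.00285)^48 = 1.146376
FV = $34,750.00 * 1.146376 = $39,836.56

$39,836.56


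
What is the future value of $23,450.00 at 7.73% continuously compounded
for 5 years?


Formula: FV = P * e^(r*t)
Exponent: r*t = 0.0773 * 5 = 0.3865
e^(0.3865) = 1.47182
FV = $23,450.00 * 1.47182 = $34,514.19

$34,514.19


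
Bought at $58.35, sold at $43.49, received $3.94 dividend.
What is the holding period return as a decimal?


Formula: HPR = (P1 - P0 + D) / P0
Gain: $43.49 - $58.35 + $3.94 = -$10.92
HPR = -$10.92 / $58.35 = -0.1871

-0.1871


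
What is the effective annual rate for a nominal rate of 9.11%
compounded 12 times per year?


Formula: EAR = (1 + r/m)^m - 1
Period rate: r/m = 0.0911 / 12 = 0.007592
Compounding: (1 + 0.007592)^12 = 1.095002
EAR = 1.095002 - 1 = 0.095002

0.095002


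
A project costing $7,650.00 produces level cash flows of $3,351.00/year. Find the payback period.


Formula: Payback = investment / annual cash flow
Substituting: Payback = $7,650.00 / $3,351.00
Payback = 2.2829 years

2.2829 years


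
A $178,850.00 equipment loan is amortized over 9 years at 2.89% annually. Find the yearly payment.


Formula: PMT = PV * r / (1 - (1+r)^(-n))
Denominator: 1 - (1 + 0.0289)^(-9) = 0.226177
Numerator: $178,850.00 * 0.0289 = 5168.765
PMT = 5168.765 / 0.226177 = $22,852.72

$22,852.72


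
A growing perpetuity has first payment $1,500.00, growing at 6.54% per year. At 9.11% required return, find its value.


Formula: PV = C / (r - g)
Spread: r - g = 0.0911 - 0.0654 = 0.0257
Substituting: PV = $1,500.00 / 0.0257
PV = $58,365.76

$58,365.76


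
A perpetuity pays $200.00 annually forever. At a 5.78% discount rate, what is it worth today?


Formula: PV = C / r
Substituting: PV = $200.00 / 0.0578
PV = $3,460.21

$3,460.21


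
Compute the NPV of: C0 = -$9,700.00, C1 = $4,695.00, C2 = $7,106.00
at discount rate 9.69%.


Formula: NPV = C0 + C1/(1+r) + C2/(1+r)^2
Discount C1: $4,695.00 / (1 + 0.0969) = $4,280.24
Discount C2: $7,106.00 / (1 + 0.0969)^2 = $5,905.97
NPV = -$9,700.00 + $4,280.24 + $5,905.97 = $486.21

$486.21


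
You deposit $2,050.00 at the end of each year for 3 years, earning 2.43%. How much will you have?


Formula: FV = PMT * ((1+r)^n - 1) / r
Growth factor: (1 + 0.0243)^3 = 1.074686
Numerator: 1.074686 - 1 = 0.074686
FV = $2,050.00 * 0.074686 / 0.0243 = $6,300.66

$6,300.66


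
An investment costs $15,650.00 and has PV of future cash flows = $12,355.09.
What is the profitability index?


Formula: PI = PV(cash flows) / initial investment
Substituting: PI = $12,355.09 / $15,650.00
PI = 0.7895

0.7895


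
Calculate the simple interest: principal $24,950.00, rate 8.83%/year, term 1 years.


Formula: I = P * r * t
Substituting: I = $24,950.00 * 0.0883 * 1
Step: I = $24,950.00 * 0.0883
I = $2,203.09

$2,203.09


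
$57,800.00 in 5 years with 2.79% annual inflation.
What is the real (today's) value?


Formula: Real value = nominal / (1 + inflation)^years
Price level: (1 + 0.0279)^5 = 1.147504
Real value = $57,800.00 / 1.147504 = $50,370.18

$50,370.18


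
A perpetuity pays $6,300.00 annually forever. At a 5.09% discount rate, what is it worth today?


Formula: PV = C / r
Substituting: PV = $6,300.00 / 0.0509
PV = $123,772.10

$123,772.10


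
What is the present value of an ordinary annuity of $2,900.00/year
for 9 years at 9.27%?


Formula: PV = PMT * (1 - (1+r)^(-n)) / r
Discount factor: (1 + 0.0927)^(-9) = 0.450289
Bracket: 1 - 0.450289 = 0.549711
PV = $2,900.00 * 0.549711 / 0.0927 = $17,196.99

$17,196.99


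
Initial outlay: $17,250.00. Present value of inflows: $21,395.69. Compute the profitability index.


Formula: PI = PV(cash flows) / initial investment
Substituting: PI = $21,395.69 / $17,250.00
PI = 1.2403

1.2403


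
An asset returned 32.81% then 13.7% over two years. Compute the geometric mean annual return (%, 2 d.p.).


Formula: Geometric mean = ((1+r1)*(1+r2))^(1/2) - 1
Product: (1 + 0.3281) * (1 + 0.137) = 1.3281 * 1.137 = 1.51005
Square root: 1.51005^0.5 = 1.228841
Geometric mean = 1.228841 - 1 = 0.228841
As percentage: 22.88%

22.88%


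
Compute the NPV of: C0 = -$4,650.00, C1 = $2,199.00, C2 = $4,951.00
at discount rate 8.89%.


Formula: NPV = C0 + C1/(1+r) + C2/(1+r)^2
Discount C1: $2,199.00 / (1 + 0.0889) = $2,019.47
Discount C2: $4,951.00 / (1 + 0.0889)^2 = $4,175.58
NPV = -$4,650.00 + $2,019.47 + $4,175.58 = $1,545.05

$1,545.05


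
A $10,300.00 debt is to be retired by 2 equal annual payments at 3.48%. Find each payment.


Formula: PMT = PV * r / (1 - (1+r)^(-n))
Denominator: 1 - (1 + 0.0348)^(-2) = 0.066128
Numerator: $10,300.00 * 0.0348 = 358.44
PMT = 358.44 / 0.066128 = $5,420.36

$5,420.36


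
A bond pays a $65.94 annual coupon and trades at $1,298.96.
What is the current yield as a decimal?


Formula: Current yield = annual coupon / price
Substituting: CY = $65.94 / $1,298.96
CY = 0.050764

0.050764


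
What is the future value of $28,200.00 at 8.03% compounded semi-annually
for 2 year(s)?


Formula: FV = P * (1 + r/m)^(m*t)
Period rate: r/m = 0.0803 / 2 = 0.04015
Total periods: m*t = 2 * 2 = 4
Growth factor: (1 + 0.04015)^4 = 1.170534
FV = $28,200.00 * 1.170534 = $33,009.05

$33,009.05


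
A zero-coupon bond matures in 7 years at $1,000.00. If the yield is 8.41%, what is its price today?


Formula: Price = FV / (1 + r)^n
Substituting: Price = $1,000.00 / (1 + 0.0841)^7
Discount factor: (1.0841)^7 = 1.75989
Price = $1,000.00 / 1.75989 = $568.22

$568.22


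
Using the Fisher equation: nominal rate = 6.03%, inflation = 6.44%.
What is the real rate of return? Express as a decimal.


Formula: (1 + r_real) = (1 + r_nom) / (1 + inflation)
Substituting: (1 + r_real) = 1.0603 / 1.0644
(1 + r_real) = 0.996148
r_real = 0.996148 - 1 = -0.003852

-0.003852


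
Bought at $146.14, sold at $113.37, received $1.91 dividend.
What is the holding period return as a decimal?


Formula: HPR = (P1 - P0 + D) / P0
Gain: $113.37 - $146.14 + $1.91 = -$30.86
HPR = -$30.86 / $146.14 = -0.2112

-0.2112


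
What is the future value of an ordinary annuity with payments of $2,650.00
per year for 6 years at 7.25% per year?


Formula: FV = PMT * ((1+r)^n - 1) / r
Growth factor: (1 + 0.0725)^6 = 1.521892
Numerator: 1.521892 - 1 = 0.521892
FV = $2,650.00 * 0.521892 / 0.0725 = $19,076.05

$19,076.05


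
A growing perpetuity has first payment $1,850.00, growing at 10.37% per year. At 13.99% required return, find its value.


Formula: PV = C / (r - g)
Spread: r - g = 0.1399 - 0.1037 = 0.0362
Substituting: PV = $1,850.00 / 0.0362
PV = $51,104.97

$51,104.97


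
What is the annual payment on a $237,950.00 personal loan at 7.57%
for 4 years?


Formula: PMT = PV * r / (1 - (1+r)^(-n))
Denominator: 1 - (1 + 0.0757)^(-4) = 0.253147
Numerator: $237,950.00 * 0.0757 = 18012.815
PMT = 18012.815 / 0.253147 = $71,155.65

$71,155.65


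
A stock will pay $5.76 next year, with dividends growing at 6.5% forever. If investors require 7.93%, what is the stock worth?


Formula: P = D1 / (r - g)
Spread: r - g = 0.0793 - 0.065 = 0.0143
Substituting: P = $5.76 / 0.0143
P = $402.80

$402.80


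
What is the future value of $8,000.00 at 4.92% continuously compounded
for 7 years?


Formula: FV = P * e^(r*t)
Exponent: r*t = 0.0492 * 7 = 0.3444
e^(0.3444) = 1.411143
FV = $8,000.00 * 1.411143 = $11,289.14

$11,289.14


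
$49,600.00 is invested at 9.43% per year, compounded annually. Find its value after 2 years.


Formula: FV = P * (1 + r)^n
Substituting: FV = $49,600.00 * (1 + 0.0943)^2
Growth factor: (1.0943)^2 = 1.197492
FV = $49,600.00 * 1.197492 = $59,395.63

$59,395.63


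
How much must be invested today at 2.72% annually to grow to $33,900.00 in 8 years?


Formula: PV = FV / (1 + r)^n
Substituting: PV = $33,900.00 / (1 + 0.0272)^8
Discount factor: (1.0272)^8 = 1.239482
PV = $33,900.00 / 1.239482 = $27,350.14

$27,350.14


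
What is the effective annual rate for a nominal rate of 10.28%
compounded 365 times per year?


Formula: EAR = (1 + r/m)^m - 1
Period rate: r/m = 0.1028 / 365 = 0.000282
Compounding: (1 + 0.000282)^365 = 1.108254
EAR = 1.108254 - 1 = 0.108254

0.108254


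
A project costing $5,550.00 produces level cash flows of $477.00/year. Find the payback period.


Formula: Payback = investment / annual cash flow
Substituting: Payback = $5,550.00 / $477.00
Payback = 11.6352 years

11.6352 years


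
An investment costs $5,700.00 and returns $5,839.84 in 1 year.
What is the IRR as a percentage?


Formula: IRR = C1/C0 - 1
Substituting: IRR = $5,839.84 / $5,700.00 - 1
Ratio: 1.024533 - 1 = 0.024533
IRR = 2.4533%

2.4533%


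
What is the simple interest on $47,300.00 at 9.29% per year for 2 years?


Formula: I = P * r * t
Substituting: I = $47,300.00 * 0.0929 * 2
Step: I = $47,300.00 * 0.1858
I = $8,788.34

$8,788.34


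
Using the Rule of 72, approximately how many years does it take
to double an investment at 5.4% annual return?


Formula: Years ≈ 72 / r
Substituting: Years ≈ 72 / 5.4
Years ≈ 13.3

13.3 years


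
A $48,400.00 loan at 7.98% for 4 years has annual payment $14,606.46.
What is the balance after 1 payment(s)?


Formula: Balance = PV*(1+r)^k - PMT*((1+r)^k - 1)/r
Growth: (1 + 0.0798)^1 = 1.0798
Accumulated factor: ((1+r)^k - 1)/r = 1.0
Balance = $48,400.00 * 1.0798 - $14,606.46 * 1.0
Balance = $37,655.86

$37,655.86


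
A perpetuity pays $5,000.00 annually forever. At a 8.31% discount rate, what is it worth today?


Formula: PV = C / r
Substituting: PV = $5,000.00 / 0.0831
PV = $60,168.47

$60,168.47


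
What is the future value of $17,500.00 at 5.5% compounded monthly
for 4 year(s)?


Formula: FV = P * (1 + r/m)^(m*t)
Period rate: r/m = 0.055 / 12 = 0.004583
Total periods: m*t = 12 * 4 = 48
Growth factor: (1 + 0.004583)^48 = 1.245451
FV = $17,500.00 * 1.245451 = $21,795.38

$21,795.38


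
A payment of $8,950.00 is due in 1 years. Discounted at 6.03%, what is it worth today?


Formula: PV = FV / (1 + r)^n
Substituting: PV = $8,950.00 / (1 + 0.0603)^1
Discount factor: (1.0603)^1 = 1.0603
PV = $8,950.00 / 1.0603 = $8,441.01

$8,441.01


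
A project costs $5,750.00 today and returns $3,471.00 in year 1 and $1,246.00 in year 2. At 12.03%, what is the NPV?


Formula: NPV = C0 + C1/(1+r) + C2/(1+r)^2
Discount C1: $3,471.00 / (1 + 0.1203) = $3,098.28
Discount C2: $1,246.00 / (1 + 0.1203)^2 = $992.77
NPV = -$5,750.00 + $3,098.28 + $992.77 = -$1,658.95

-$1,658.95


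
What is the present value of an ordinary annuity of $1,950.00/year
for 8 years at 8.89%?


Formula: PV = PMT * (1 - (1+r)^(-n)) / r
Discount factor: (1 + 0.0889)^(-8) = 0.505937
Bracket: 1 - 0.505937 = 0.494063
PV = $1,950.00 * 0.494063 / 0.0889 = $10,837.16

$10,837.16


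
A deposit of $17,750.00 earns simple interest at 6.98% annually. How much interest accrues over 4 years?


Formula: I = P * r * t
Substituting: I = $17,750.00 * 0.0698 * 4
Step: I = $17,750.00 * 0.2792
I = $4,955.80

$4,955.80


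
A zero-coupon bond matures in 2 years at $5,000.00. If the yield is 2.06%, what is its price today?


Formula: Price = FV / (1 + r)^n
Substituting: Price = $5,000.00 / (1 + 0.0206)^2
Discount factor: (1.0206)^2 = 1.041624
Price = $5,000.00 / 1.041624 = $4,800.19

$4,800.19


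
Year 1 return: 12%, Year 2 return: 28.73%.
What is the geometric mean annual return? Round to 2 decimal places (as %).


Formula: Geometric mean = ((1+r1)*(1+r2))^(1/2) - 1
Product: (1 + 0.12) * (1 + 0.2873) = 1.12 * 1.2873 = 1.441776
Square root: 1.441776^0.5 = 1.20074
Geometric mean = 1.20074 - 1 = 0.20074
As percentage: 20.07%

20.07%


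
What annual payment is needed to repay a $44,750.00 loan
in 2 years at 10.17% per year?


Formula: PMT = PV * r / (1 - (1+r)^(-n))
Denominator: 1 - (1 + 0.1017)^(-2) = 0.176102
Numerator: $44,750.00 * 0.1017 = 4551.075
PMT = 4551.075 / 0.176102 = $25,843.36

$25,843.36


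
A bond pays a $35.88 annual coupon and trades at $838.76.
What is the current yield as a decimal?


Formula: Current yield = annual coupon / price
Substituting: CY = $35.88 / $838.76
CY = 0.042777

0.042777


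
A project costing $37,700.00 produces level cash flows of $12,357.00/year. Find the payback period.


Formula: Payback = investment / annual cash flow
Substituting: Payback = $37,700.00 / $12,357.00
Payback = 3.0509 years

3.0509 years


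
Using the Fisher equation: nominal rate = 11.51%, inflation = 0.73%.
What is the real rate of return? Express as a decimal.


Formula: (1 + r_real) = (1 + r_nom) / (1 + inflation)
Substituting: (1 + r_real) = 1.1151 / 1.0073
(1 + r_real) = 1.107019
r_real = 1.107019 - 1 = 0.107019

0.107019


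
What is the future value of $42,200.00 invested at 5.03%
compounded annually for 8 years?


Formula: FV = P * (1 + r)^n
Substituting: FV = $42,200.00 * (1 + 0.0503)^8
Growth factor: (1.0503)^8 = 1.480836
FV = $42,200.00 * 1.480836 = $62,491.27

$62,491.27


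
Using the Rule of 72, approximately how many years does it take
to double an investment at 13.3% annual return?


Formula: Years ≈ 72 / r
Substituting: Years ≈ 72 / 13.3
Years ≈ 5.4

5.4 years


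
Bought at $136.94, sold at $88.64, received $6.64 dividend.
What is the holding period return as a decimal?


Formula: HPR = (P1 - P0 + D) / P0
Gain: $88.64 - $136.94 + $6.64 = -$41.66
HPR = -$41.66 / $136.94 = -0.3042

-0.3042


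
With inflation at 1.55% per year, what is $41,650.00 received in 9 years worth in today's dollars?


Formula: Real value = nominal / (1 + inflation)^years
Price level: (1 + 0.0155)^9 = 1.148469
Real value = $41,650.00 / 1.148469 = $36,265.67

$36,265.67


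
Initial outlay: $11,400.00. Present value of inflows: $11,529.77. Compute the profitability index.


Formula: PI = PV(cash flows) / initial investment
Substituting: PI = $11,529.77 / $11,400.00
PI = 1.0114

1.0114


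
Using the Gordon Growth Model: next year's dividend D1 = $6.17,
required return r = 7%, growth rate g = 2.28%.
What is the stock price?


Formula: P = D1 / (r - g)
Spread: r - g = 0.07 - 0.0228 = 0.0472
Substituting: P = $6.17 / 0.0472
P = $130.72

$130.72


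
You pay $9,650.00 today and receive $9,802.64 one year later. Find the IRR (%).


Formula: IRR = C1/C0 - 1
Substituting: IRR = $9,802.64 / $9,650.00 - 1
Ratio: 1.015818 - 1 = 0.015818
IRR = 1.5818%

1.5818%


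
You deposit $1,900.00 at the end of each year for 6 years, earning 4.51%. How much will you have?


Formula: FV = PMT * ((1+r)^n - 1) / r
Growth factor: (1 + 0.0451)^6 = 1.303008
Numerator: 1.303008 - 1 = 0.303008
FV = $1,900.00 * 0.303008 / 0.0451 = $12,765.30

$12,765.30


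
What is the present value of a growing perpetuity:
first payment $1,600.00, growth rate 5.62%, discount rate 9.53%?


Formula: PV = C / (r - g)
Spread: r - g = 0.0953 - 0.0562 = 0.0391
Substituting: PV = $1,600.00 / 0.0391
PV = $40,920.72

$40,920.72


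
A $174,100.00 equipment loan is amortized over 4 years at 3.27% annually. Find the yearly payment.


Formula: PMT = PV * r / (1 - (1+r)^(-n))
Denominator: 1 - (1 + 0.0327)^(-4) = 0.120768
Numerator: $174,100.00 * 0.0327 = 5693.07
PMT = 5693.07 / 0.120768 = $47,140.40

$47,140.40


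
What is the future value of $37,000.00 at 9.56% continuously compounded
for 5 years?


Formula: FV = P * e^(r*t)
Exponent: r*t = 0.0956 * 5 = 0.478
e^(0.478) = 1.612845
FV = $37,000.00 * 1.612845 = $59,675.28

$59,675.28


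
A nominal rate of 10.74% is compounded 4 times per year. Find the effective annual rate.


Formula: EAR = (1 + r/m)^m - 1
Period rate: r/m = 0.1074 / 4 = 0.02685
Compounding: (1 + 0.02685)^4 = 1.111803
EAR = 1.111803 - 1 = 0.111803

0.111803


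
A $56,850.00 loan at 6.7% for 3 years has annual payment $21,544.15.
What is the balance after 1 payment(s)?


Formula: Balance = PV*(1+r)^k - PMT*((1+r)^k - 1)/r
Growth: (1 + 0.067)^1 = 1.067
Accumulated factor: ((1+r)^k - 1)/r = 1.0
Balance = $56,850.00 * 1.067 - $21,544.15 * 1.0
Balance = $39,114.80

$39,114.80


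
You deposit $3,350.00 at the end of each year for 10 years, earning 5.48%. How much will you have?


Formula: FV = PMT * ((1+r)^n - 1) / r
Growth factor: (1 + 0.0548)^10 = 1.704909
Numerator: 1.704909 - 1 = 0.704909
FV = $3,350.00 * 0.704909 / 0.0548 = $43,092.07

$43,092.07


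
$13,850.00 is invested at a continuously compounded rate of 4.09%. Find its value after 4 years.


Formula: FV = P * e^(r*t)
Exponent: r*t = 0.0409 * 4 = 0.1636
e^(0.1636) = 1.177743
FV = $13,850.00 * 1.177743 = $16,311.74

$16,311.74


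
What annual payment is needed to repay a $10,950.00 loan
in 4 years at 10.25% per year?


Formula: PMT = PV * r / (1 - (1+r)^(-n))
Denominator: 1 - (1 + 0.1025)^(-4) = 0.323161
Numerator: $10,950.00 * 0.1025 = 1122.375
PMT = 1122.375 / 0.323161 = $3,473.12

$3,473.12


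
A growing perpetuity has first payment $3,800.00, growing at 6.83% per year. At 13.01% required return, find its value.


Formula: PV = C / (r - g)
Spread: r - g = 0.1301 - 0.0683 = 0.0618
Substituting: PV = $3,800.00 / 0.0618
PV = $61,488.67

$61,488.67


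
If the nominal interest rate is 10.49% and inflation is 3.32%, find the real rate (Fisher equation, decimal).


Formula: (1 + r_real) = (1 + r_nom) / (1 + inflation)
Substituting: (1 + r_real) = 1.1049 / 1.0332
(1 + r_real) = 1.069396
r_real = 1.069396 - 1 = 0.069396

0.069396


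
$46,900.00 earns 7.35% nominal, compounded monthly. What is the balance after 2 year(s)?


Formula: FV = P * (1 + r/m)^(m*t)
Period rate: r/m = 0.0735 / 12 = 0.006125
Total periods: m*t = 12 * 2 = 24
Growth factor: (1 + 0.006125)^24 = 1.157835
FV = $46,900.00 * 1.157835 = $54,302.45

$54,302.45


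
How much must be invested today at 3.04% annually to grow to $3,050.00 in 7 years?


Formula: PV = FV / (1 + r)^n
Substituting: PV = $3,050.00 / (1 + 0.0304)^7
Discount factor: (1.0304)^7 = 1.233221
PV = $3,050.00 / 1.233221 = $2,473.20

$2,473.20


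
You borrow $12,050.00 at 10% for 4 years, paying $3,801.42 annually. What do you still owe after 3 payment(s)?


Formula: Balance = PV*(1+r)^k - PMT*((1+r)^k - 1)/r
Growth: (1 + 0.1)^3 = 1.331
Accumulated factor: ((1+r)^k - 1)/r = 3.31
Balance = $12,050.00 * 1.331 - $3,801.42 * 3.31
Balance = $3,455.85

$3,455.85
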